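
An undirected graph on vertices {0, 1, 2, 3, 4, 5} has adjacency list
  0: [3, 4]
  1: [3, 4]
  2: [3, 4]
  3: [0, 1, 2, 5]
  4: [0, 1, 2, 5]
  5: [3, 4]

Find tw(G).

A width-2 tree decomposition is:
Bags: B1 = {3, 4, 5}  B2 = {1, 3, 4}  B3 = {2, 3, 4}  B4 = {0, 3, 4}
Tree: B1–B2, B2–B3, B3–B4
The largest bag has 3 vertices, giving width 2; this decomposition certifies tw(G) ≤ 2. For the lower bound, G contains the cycle 4–5–3–1–4, so G is not a forest; only forests have treewidth ≤ 1, hence tw(G) ≥ 2. The upper and lower bounds meet at 2, so that is the treewidth.

2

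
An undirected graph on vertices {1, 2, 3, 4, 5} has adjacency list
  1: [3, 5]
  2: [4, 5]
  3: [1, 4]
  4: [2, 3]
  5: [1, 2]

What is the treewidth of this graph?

A width-2 tree decomposition is:
Bags: B1 = {1, 3, 4}  B2 = {1, 2, 4}  B3 = {1, 2, 5}
Tree: B1–B2, B2–B3
Every bag has size at most 3, so the width is 3 − 1 = 2 and tw(G) ≤ 2. Since 1–3–4–2–5–1 is a cycle in G, G is not acyclic. Forests are exactly the graphs of treewidth ≤ 1, so tw(G) ≥ 2. Hence tw(G) = 2 exactly.

2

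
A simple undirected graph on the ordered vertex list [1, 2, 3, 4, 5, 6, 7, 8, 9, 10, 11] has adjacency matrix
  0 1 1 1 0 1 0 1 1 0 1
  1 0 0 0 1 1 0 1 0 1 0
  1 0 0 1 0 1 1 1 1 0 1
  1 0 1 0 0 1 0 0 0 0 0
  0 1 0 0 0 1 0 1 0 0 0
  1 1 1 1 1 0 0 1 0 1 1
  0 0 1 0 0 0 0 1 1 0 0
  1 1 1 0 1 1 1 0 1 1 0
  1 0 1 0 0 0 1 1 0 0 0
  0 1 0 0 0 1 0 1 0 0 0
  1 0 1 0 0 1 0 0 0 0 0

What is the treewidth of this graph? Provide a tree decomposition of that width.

Every bag has size at most 4, so the width is 4 − 1 = 3 and tw(G) ≤ 3. Conversely, {1, 3, 8, 9} is a clique of size 4, and the vertices of any clique must share a bag in every tree decomposition; so some bag has ≥ 4 vertices and tw(G) ≥ 3. Therefore the treewidth is 3.

Treewidth 3.
One optimal decomposition is:
Bags: B1 = {1, 3, 8, 9}  B2 = {1, 3, 6, 8}  B3 = {1, 3, 6, 11}  B4 = {1, 2, 6, 8}  B5 = {1, 3, 4, 6}  B6 = {2, 5, 6, 8}  B7 = {2, 6, 8, 10}  B8 = {3, 7, 8, 9}
Tree: B1–B2, B2–B3, B2–B4, B2–B5, B4–B6, B4–B7, B1–B8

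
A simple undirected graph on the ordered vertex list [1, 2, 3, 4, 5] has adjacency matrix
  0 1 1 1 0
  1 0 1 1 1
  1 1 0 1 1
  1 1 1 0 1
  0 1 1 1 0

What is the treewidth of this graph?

3

A width-3 tree decomposition is:
Bags: B1 = {1, 2, 3, 4}  B2 = {2, 3, 4, 5}
Tree: B1–B2
Each bag holds 4 vertices, so the decomposition has width 3, which upper-bounds the treewidth. For the lower bound, the 4 vertices {1, 2, 3, 4} are pairwise adjacent, and any tree decomposition puts a clique entirely inside one bag — forcing width ≥ 3. Combining the bounds, tw(G) = 3.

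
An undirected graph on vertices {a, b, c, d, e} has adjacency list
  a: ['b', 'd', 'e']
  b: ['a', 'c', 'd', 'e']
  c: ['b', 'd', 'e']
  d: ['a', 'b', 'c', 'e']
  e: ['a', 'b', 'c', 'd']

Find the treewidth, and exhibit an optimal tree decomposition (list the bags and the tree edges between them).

Treewidth 3.
One such decomposition:
Bags: B1 = {a, b, d, e}  B2 = {b, c, d, e}
Tree: B1–B2

The largest bag has 4 vertices, giving width 3; this decomposition certifies tw(G) ≤ 3. For the lower bound, the 4 vertices {b, c, d, e} are pairwise adjacent, and any tree decomposition puts a clique entirely inside one bag — forcing width ≥ 3. The upper and lower bounds meet at 3, so that is the treewidth.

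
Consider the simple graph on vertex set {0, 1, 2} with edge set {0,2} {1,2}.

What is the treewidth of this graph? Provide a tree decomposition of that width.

Treewidth 1.
Bags: B1 = {0, 2}  B2 = {1, 2}
Tree: B1–B2

The largest bag has 2 vertices, giving width 1; this decomposition certifies tw(G) ≤ 1. Any graph with an edge has treewidth ≥ 1, and G has the edge 0–2. Hence tw(G) = 1 exactly.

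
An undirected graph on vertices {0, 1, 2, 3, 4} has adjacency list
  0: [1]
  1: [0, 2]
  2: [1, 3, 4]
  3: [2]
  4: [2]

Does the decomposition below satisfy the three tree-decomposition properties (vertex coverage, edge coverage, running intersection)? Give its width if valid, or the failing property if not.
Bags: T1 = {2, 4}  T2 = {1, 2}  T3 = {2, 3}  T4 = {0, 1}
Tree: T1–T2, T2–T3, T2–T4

Every vertex of G appears in some bag (union = {0, 1, 2, 3, 4}); every edge is covered by a bag; and for each vertex v the set of bags containing v is connected in the bag tree. The decomposition is therefore valid. The largest bag has 2 vertices, so the width is 1.

Yes; width 1.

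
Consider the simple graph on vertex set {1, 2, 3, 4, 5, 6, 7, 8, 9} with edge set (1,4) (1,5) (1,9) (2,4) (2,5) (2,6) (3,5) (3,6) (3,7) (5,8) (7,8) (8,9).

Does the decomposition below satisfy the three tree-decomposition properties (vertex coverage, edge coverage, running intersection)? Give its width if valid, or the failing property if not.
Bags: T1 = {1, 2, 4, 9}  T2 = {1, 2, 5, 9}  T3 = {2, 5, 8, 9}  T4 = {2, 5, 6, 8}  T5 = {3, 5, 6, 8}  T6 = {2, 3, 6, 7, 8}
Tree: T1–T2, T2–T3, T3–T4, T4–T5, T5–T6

A tree decomposition must satisfy three properties: every vertex lies in some bag; for every edge, both endpoints lie together in some bag; and for every vertex, the bags containing it form a connected subtree. Here bags containing vertex 2 are not connected in the tree, so the decomposition is invalid.

No — bags containing vertex 2 are not connected in the tree.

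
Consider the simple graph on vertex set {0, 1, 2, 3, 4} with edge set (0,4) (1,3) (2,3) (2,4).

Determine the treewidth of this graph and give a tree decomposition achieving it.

Every bag has size at most 2, so the width is 2 − 1 = 1 and tw(G) ≤ 1. G has an edge, so its treewidth is at least 1. The upper and lower bounds meet at 1, so that is the treewidth.

Treewidth 1.
One such decomposition:
Bags: B1 = {2, 3}  B2 = {2, 4}  B3 = {1, 3}  B4 = {0, 4}
Tree: B1–B2, B1–B3, B2–B4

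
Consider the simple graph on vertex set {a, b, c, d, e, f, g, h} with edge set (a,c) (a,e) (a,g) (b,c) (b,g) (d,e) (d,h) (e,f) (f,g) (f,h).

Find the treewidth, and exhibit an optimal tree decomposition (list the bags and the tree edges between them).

Treewidth 2.
Bags: B1 = {a, b, c}  B2 = {a, b, g}  B3 = {a, e, g}  B4 = {e, f, g}  B5 = {d, e, f}  B6 = {d, f, h}
Tree: B1–B2, B2–B3, B3–B4, B4–B5, B5–B6

Every bag has size at most 3, so the width is 3 − 1 = 2 and tw(G) ≤ 2. The edges c–b–g–a–c form a cycle, so G is not a tree and its treewidth is at least 2. Combining the bounds, tw(G) = 2.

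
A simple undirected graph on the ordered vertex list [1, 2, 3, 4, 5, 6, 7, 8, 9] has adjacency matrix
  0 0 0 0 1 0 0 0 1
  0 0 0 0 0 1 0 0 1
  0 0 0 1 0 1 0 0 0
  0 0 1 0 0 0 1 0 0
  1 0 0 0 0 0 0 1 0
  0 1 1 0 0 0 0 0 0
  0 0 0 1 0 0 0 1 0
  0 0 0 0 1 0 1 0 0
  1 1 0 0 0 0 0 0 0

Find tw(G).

2

A width-2 tree decomposition is:
Bags: B1 = {2, 6, 9}  B2 = {1, 6, 9}  B3 = {1, 5, 6}  B4 = {5, 6, 8}  B5 = {6, 7, 8}  B6 = {4, 6, 7}  B7 = {3, 4, 6}
Tree: B1–B2, B2–B3, B3–B4, B4–B5, B5–B6, B6–B7
Each bag holds 3 vertices, so the decomposition has width 2, which upper-bounds the treewidth. Since 6–2–9–1–5–8–7–4–3–6 is a cycle in G, G is not acyclic. Forests are exactly the graphs of treewidth ≤ 1, so tw(G) ≥ 2. The upper and lower bounds meet at 2, so that is the treewidth.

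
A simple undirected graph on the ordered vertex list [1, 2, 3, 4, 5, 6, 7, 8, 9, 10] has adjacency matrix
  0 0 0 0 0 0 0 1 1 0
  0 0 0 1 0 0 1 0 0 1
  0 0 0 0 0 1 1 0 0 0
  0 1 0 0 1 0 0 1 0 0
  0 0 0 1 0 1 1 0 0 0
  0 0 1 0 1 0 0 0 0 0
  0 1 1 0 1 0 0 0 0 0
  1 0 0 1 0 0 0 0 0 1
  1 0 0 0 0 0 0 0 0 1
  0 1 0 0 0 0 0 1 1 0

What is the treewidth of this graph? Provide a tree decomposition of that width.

The largest bag has 3 vertices, giving width 2; this decomposition certifies tw(G) ≤ 2. Since 6–3–7–5–6 is a cycle in G, G is not acyclic. Forests are exactly the graphs of treewidth ≤ 1, so tw(G) ≥ 2. Hence tw(G) = 2 exactly.

Treewidth 2.
One optimal decomposition is:
Bags: B1 = {3, 5, 6}  B2 = {3, 5, 7}  B3 = {4, 5, 7}  B4 = {2, 4, 7}  B5 = {2, 4, 8}  B6 = {2, 8, 10}  B7 = {1, 8, 10}  B8 = {1, 9, 10}
Tree: B1–B2, B2–B3, B3–B4, B4–B5, B5–B6, B6–B7, B7–B8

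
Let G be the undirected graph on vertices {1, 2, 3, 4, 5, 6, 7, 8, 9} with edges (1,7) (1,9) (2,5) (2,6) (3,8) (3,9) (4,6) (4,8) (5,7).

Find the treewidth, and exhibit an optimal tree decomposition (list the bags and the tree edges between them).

Each bag holds 3 vertices, so the decomposition has width 2, which upper-bounds the treewidth. The edges 6–2–5–7–1–9–3–8–4–6 form a cycle, so G is not a tree and its treewidth is at least 2. Therefore the treewidth is 2.

Treewidth 2.
One such decomposition:
Bags: B1 = {2, 5, 6}  B2 = {5, 6, 7}  B3 = {1, 6, 7}  B4 = {1, 6, 9}  B5 = {3, 6, 9}  B6 = {3, 6, 8}  B7 = {4, 6, 8}
Tree: B1–B2, B2–B3, B3–B4, B4–B5, B5–B6, B6–B7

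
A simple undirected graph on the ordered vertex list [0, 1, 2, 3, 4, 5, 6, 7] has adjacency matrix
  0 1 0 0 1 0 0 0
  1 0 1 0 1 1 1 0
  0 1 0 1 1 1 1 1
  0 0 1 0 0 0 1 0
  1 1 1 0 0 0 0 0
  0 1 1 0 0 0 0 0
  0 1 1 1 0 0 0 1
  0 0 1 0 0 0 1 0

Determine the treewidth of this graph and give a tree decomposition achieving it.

Treewidth 2.
One such decomposition:
Bags: B1 = {1, 2, 6}  B2 = {1, 2, 5}  B3 = {1, 2, 4}  B4 = {2, 3, 6}  B5 = {2, 6, 7}  B6 = {0, 1, 4}
Tree: B1–B2, B1–B3, B1–B4, B4–B5, B3–B6

The largest bag has 3 vertices, giving width 2; this decomposition certifies tw(G) ≤ 2. Conversely, {0, 1, 4} is a clique of size 3, and the vertices of any clique must share a bag in every tree decomposition; so some bag has ≥ 3 vertices and tw(G) ≥ 2. Hence tw(G) = 2 exactly.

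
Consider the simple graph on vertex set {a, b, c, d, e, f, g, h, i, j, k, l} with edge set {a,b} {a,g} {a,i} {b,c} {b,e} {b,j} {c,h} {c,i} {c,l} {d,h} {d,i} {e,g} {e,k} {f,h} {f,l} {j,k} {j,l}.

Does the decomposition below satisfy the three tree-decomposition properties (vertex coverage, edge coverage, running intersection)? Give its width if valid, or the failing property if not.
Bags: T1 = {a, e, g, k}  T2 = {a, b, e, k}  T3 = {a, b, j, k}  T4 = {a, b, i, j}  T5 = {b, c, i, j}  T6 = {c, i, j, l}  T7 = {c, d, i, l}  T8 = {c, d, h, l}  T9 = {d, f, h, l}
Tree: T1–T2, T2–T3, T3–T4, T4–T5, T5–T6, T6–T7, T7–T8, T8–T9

Yes; width 3.

Checking the three conditions: (i) the bags cover all of {a, b, c, d, e, f, g, h, i, j, k, l}; (ii) for each edge, some bag contains both endpoints; (iii) the bags containing any fixed vertex form a subtree. All hold, so the decomposition is valid with width 4 − 1 = 3.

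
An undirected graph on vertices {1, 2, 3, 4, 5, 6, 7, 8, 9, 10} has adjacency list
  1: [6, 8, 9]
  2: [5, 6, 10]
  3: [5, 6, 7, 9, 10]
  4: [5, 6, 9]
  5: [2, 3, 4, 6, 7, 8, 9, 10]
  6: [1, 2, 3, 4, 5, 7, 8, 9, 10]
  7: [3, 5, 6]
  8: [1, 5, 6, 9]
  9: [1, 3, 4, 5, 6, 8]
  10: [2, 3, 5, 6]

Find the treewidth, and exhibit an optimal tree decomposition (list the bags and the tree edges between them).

Every bag has size at most 4, so the width is 4 − 1 = 3 and tw(G) ≤ 3. On the other hand G contains the 4-clique {1, 6, 8, 9}. A clique must lie in a single bag of any decomposition, so no decomposition can have width below 3. Combining the bounds, tw(G) = 3.

Treewidth 3.
One such decomposition:
Bags: B1 = {3, 5, 6, 9}  B2 = {3, 5, 6, 10}  B3 = {5, 6, 8, 9}  B4 = {2, 5, 6, 10}  B5 = {1, 6, 8, 9}  B6 = {3, 5, 6, 7}  B7 = {4, 5, 6, 9}
Tree: B1–B2, B1–B3, B2–B4, B3–B5, B2–B6, B1–B7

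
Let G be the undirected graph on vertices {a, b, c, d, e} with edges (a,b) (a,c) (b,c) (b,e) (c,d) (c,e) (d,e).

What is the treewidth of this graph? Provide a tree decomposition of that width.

Treewidth 2.
One such decomposition:
Bags: B1 = {b, c, e}  B2 = {a, b, c}  B3 = {c, d, e}
Tree: B1–B2, B1–B3

Each bag holds 3 vertices, so the decomposition has width 2, which upper-bounds the treewidth. On the other hand G contains the 3-clique {c, d, e}. A clique must lie in a single bag of any decomposition, so no decomposition can have width below 2. Hence tw(G) = 2 exactly.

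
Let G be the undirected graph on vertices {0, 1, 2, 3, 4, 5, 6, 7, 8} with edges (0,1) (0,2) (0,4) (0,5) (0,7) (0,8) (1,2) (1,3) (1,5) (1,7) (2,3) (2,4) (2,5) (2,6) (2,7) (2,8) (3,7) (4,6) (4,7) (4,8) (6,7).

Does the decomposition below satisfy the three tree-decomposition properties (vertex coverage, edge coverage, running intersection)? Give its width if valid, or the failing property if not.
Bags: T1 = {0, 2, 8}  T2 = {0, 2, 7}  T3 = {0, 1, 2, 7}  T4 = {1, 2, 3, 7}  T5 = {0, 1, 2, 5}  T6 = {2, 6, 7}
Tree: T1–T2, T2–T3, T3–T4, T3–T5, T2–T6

A tree decomposition must satisfy three properties: every vertex lies in some bag; for every edge, both endpoints lie together in some bag; and for every vertex, the bags containing it form a connected subtree. Here vertex 4 appears in no bag, so the decomposition is invalid.

No — vertex 4 appears in no bag.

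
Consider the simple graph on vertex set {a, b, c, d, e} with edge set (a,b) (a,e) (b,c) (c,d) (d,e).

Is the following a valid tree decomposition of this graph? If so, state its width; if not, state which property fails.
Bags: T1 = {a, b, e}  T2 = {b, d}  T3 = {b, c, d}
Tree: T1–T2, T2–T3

A tree decomposition must satisfy three properties: every vertex lies in some bag; for every edge, both endpoints lie together in some bag; and for every vertex, the bags containing it form a connected subtree. Here edge (e,d) lies in no bag, so the decomposition is invalid.

No — edge (e,d) lies in no bag.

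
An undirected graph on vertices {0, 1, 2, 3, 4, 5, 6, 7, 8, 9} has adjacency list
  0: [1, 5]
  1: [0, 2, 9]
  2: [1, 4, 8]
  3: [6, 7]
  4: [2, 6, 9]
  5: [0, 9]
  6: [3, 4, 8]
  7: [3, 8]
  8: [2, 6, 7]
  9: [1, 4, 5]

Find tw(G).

A width-2 tree decomposition is:
Bags: B1 = {3, 7, 8}  B2 = {3, 6, 8}  B3 = {2, 6, 8}  B4 = {2, 4, 6}  B5 = {1, 2, 4}  B6 = {1, 4, 9}  B7 = {0, 1, 9}  B8 = {0, 5, 9}
Tree: B1–B2, B2–B3, B3–B4, B4–B5, B5–B6, B6–B7, B7–B8
Every bag has size at most 3, so the width is 3 − 1 = 2 and tw(G) ≤ 2. For the lower bound, G contains the cycle 7–3–6–8–7, so G is not a forest; only forests have treewidth ≤ 1, hence tw(G) ≥ 2. The upper and lower bounds meet at 2, so that is the treewidth.

2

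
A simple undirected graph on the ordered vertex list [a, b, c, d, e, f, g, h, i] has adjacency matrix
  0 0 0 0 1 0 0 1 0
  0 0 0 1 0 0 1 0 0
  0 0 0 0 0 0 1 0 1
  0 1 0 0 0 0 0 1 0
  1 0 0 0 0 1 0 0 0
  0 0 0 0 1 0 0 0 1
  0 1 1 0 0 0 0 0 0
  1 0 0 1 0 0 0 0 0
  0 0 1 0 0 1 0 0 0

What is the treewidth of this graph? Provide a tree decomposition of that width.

Every bag has size at most 3, so the width is 3 − 1 = 2 and tw(G) ≤ 2. For the lower bound, G contains the cycle g–b–d–h–a–e–f–i–c–g, so G is not a forest; only forests have treewidth ≤ 1, hence tw(G) ≥ 2. The upper and lower bounds meet at 2, so that is the treewidth.

Treewidth 2.
Bags: B1 = {b, d, g}  B2 = {d, g, h}  B3 = {a, g, h}  B4 = {a, e, g}  B5 = {e, f, g}  B6 = {f, g, i}  B7 = {c, g, i}
Tree: B1–B2, B2–B3, B3–B4, B4–B5, B5–B6, B6–B7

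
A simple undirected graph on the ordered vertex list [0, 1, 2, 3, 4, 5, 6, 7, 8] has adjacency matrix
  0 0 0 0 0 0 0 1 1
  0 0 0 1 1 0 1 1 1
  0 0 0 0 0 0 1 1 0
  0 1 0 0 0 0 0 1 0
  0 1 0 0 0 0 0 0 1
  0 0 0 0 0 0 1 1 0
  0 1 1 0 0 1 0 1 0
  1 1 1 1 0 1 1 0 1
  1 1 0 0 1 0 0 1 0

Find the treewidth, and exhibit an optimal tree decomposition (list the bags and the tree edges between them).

Every bag has size at most 3, so the width is 3 − 1 = 2 and tw(G) ≤ 2. Conversely, {1, 4, 8} is a clique of size 3, and the vertices of any clique must share a bag in every tree decomposition; so some bag has ≥ 3 vertices and tw(G) ≥ 2. Therefore the treewidth is 2.

Treewidth 2.
One such decomposition:
Bags: B1 = {1, 7, 8}  B2 = {1, 4, 8}  B3 = {1, 6, 7}  B4 = {5, 6, 7}  B5 = {0, 7, 8}  B6 = {1, 3, 7}  B7 = {2, 6, 7}
Tree: B1–B2, B1–B3, B3–B4, B1–B5, B3–B6, B3–B7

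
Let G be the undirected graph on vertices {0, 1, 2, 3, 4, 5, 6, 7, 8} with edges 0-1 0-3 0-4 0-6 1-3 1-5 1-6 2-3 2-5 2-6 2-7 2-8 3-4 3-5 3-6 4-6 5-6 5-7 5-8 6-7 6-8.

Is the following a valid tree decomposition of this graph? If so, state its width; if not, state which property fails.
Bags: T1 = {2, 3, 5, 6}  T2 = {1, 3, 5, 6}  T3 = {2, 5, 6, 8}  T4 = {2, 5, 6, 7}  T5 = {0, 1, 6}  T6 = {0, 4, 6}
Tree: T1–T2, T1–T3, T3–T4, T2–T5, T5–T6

No — edge (3,0) lies in no bag.

A tree decomposition must satisfy three properties: every vertex lies in some bag; for every edge, both endpoints lie together in some bag; and for every vertex, the bags containing it form a connected subtree. Here edge (3,0) lies in no bag, so the decomposition is invalid.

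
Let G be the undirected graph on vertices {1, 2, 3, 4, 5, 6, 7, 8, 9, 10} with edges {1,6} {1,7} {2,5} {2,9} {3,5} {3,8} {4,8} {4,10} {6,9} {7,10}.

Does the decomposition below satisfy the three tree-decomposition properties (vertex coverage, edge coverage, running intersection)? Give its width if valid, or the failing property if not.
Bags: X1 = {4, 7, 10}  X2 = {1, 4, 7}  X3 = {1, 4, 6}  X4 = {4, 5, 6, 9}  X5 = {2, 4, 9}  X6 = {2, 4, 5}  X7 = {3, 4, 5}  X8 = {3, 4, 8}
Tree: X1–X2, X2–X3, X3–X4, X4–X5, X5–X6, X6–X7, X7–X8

No — bags containing vertex 5 are not connected in the tree.

A tree decomposition must satisfy three properties: every vertex lies in some bag; for every edge, both endpoints lie together in some bag; and for every vertex, the bags containing it form a connected subtree. Here bags containing vertex 5 are not connected in the tree, so the decomposition is invalid.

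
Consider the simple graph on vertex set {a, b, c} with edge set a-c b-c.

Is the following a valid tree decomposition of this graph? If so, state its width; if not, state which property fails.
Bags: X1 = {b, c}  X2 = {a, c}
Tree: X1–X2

Yes; width 1.

Checking the three conditions: (i) the bags cover all of {a, b, c}; (ii) for each edge, some bag contains both endpoints; (iii) the bags containing any fixed vertex form a subtree. All hold, so the decomposition is valid with width 2 − 1 = 1.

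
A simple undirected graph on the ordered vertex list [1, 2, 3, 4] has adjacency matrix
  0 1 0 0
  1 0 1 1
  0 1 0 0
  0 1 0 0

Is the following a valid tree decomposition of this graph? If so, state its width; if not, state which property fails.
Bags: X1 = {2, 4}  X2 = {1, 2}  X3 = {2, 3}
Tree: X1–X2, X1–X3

Yes; width 1.

Checking the three conditions: (i) the bags cover all of {1, 2, 3, 4}; (ii) for each edge, some bag contains both endpoints; (iii) the bags containing any fixed vertex form a subtree. All hold, so the decomposition is valid with width 2 − 1 = 1.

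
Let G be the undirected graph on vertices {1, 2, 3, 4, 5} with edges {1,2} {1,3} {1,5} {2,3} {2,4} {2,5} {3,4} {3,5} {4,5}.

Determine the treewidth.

A width-3 tree decomposition is:
Bags: B1 = {2, 3, 4, 5}  B2 = {1, 2, 3, 5}
Tree: B1–B2
Every bag has size at most 4, so the width is 4 − 1 = 3 and tw(G) ≤ 3. Conversely, {1, 2, 3, 5} is a clique of size 4, and the vertices of any clique must share a bag in every tree decomposition; so some bag has ≥ 4 vertices and tw(G) ≥ 3. The upper and lower bounds meet at 3, so that is the treewidth.

3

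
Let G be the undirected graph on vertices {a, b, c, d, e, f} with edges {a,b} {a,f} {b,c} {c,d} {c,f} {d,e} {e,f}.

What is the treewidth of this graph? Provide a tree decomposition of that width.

Every bag has size at most 3, so the width is 3 − 1 = 2 and tw(G) ≤ 2. For the lower bound, G contains the cycle a–b–c–f–a, so G is not a forest; only forests have treewidth ≤ 1, hence tw(G) ≥ 2. Therefore the treewidth is 2.

Treewidth 2.
Bags: B1 = {a, b, f}  B2 = {b, c, f}  B3 = {c, e, f}  B4 = {c, d, e}
Tree: B1–B2, B2–B3, B3–B4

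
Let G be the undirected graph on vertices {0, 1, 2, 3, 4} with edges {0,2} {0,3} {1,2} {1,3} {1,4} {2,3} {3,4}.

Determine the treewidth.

2

A width-2 tree decomposition is:
Bags: B1 = {1, 2, 3}  B2 = {0, 2, 3}  B3 = {1, 3, 4}
Tree: B1–B2, B1–B3
The largest bag has 3 vertices, giving width 2; this decomposition certifies tw(G) ≤ 2. On the other hand G contains the 3-clique {0, 2, 3}. A clique must lie in a single bag of any decomposition, so no decomposition can have width below 2. Hence tw(G) = 2 exactly.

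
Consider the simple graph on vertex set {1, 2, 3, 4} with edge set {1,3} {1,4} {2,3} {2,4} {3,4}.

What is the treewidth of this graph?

2

A width-2 tree decomposition is:
Bags: B1 = {2, 3, 4}  B2 = {1, 3, 4}
Tree: B1–B2
Each bag holds 3 vertices, so the decomposition has width 2, which upper-bounds the treewidth. Conversely, {1, 3, 4} is a clique of size 3, and the vertices of any clique must share a bag in every tree decomposition; so some bag has ≥ 3 vertices and tw(G) ≥ 2. Hence tw(G) = 2 exactly.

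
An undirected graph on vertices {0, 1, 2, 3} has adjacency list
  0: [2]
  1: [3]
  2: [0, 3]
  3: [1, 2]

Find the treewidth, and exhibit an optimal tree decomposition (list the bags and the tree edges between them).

Each bag holds 2 vertices, so the decomposition has width 1, which upper-bounds the treewidth. Any graph with an edge has treewidth ≥ 1, and G has the edge 0–2. Hence tw(G) = 1 exactly.

Treewidth 1.
Bags: B1 = {0, 2}  B2 = {2, 3}  B3 = {1, 3}
Tree: B1–B2, B2–B3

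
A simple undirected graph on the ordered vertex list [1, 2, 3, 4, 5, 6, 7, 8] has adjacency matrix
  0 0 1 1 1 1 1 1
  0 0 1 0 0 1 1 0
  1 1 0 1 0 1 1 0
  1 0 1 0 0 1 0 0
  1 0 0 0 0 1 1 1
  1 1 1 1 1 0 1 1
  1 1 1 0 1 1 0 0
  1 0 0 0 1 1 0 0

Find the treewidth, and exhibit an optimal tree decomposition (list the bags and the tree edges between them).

Treewidth 3.
One such decomposition:
Bags: B1 = {1, 3, 6, 7}  B2 = {1, 5, 6, 7}  B3 = {2, 3, 6, 7}  B4 = {1, 3, 4, 6}  B5 = {1, 5, 6, 8}
Tree: B1–B2, B1–B3, B1–B4, B2–B5

Each bag holds 4 vertices, so the decomposition has width 3, which upper-bounds the treewidth. For the lower bound, the 4 vertices {1, 5, 6, 8} are pairwise adjacent, and any tree decomposition puts a clique entirely inside one bag — forcing width ≥ 3. Therefore the treewidth is 3.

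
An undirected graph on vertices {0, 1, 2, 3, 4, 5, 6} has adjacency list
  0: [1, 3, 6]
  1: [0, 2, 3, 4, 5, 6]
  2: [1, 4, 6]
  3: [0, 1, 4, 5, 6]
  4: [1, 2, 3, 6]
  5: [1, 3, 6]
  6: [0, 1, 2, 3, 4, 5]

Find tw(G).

3

A width-3 tree decomposition is:
Bags: B1 = {1, 3, 4, 6}  B2 = {0, 1, 3, 6}  B3 = {1, 2, 4, 6}  B4 = {1, 3, 5, 6}
Tree: B1–B2, B1–B3, B1–B4
Every bag has size at most 4, so the width is 4 − 1 = 3 and tw(G) ≤ 3. On the other hand G contains the 4-clique {1, 2, 4, 6}. A clique must lie in a single bag of any decomposition, so no decomposition can have width below 3. Combining the bounds, tw(G) = 3.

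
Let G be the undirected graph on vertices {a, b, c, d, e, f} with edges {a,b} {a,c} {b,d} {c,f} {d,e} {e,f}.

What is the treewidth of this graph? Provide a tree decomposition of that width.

Each bag holds 3 vertices, so the decomposition has width 2, which upper-bounds the treewidth. The edges d–e–f–c–a–b–d form a cycle, so G is not a tree and its treewidth is at least 2. The upper and lower bounds meet at 2, so that is the treewidth.

Treewidth 2.
Bags: B1 = {d, e, f}  B2 = {c, d, f}  B3 = {a, c, d}  B4 = {a, b, d}
Tree: B1–B2, B2–B3, B3–B4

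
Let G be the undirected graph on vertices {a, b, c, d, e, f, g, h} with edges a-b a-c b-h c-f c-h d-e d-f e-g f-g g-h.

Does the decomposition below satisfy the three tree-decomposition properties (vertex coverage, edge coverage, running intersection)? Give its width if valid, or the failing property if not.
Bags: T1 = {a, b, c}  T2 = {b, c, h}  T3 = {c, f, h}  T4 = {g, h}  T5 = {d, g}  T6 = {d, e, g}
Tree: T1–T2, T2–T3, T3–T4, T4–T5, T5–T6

No — edge (f,g) lies in no bag.

A tree decomposition must satisfy three properties: every vertex lies in some bag; for every edge, both endpoints lie together in some bag; and for every vertex, the bags containing it form a connected subtree. Here edge (f,g) lies in no bag, so the decomposition is invalid.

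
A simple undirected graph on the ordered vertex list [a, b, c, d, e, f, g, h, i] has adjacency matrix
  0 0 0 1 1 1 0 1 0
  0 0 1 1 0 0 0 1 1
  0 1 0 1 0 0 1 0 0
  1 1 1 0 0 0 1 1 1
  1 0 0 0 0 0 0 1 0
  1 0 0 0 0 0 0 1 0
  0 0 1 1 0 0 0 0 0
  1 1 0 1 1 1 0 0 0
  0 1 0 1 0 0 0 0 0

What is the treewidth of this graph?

2

A width-2 tree decomposition is:
Bags: B1 = {a, d, h}  B2 = {b, d, h}  B3 = {b, c, d}  B4 = {a, e, h}  B5 = {a, f, h}  B6 = {b, d, i}  B7 = {c, d, g}
Tree: B1–B2, B2–B3, B1–B4, B4–B5, B2–B6, B3–B7
The largest bag has 3 vertices, giving width 2; this decomposition certifies tw(G) ≤ 2. On the other hand G contains the 3-clique {c, d, g}. A clique must lie in a single bag of any decomposition, so no decomposition can have width below 2. Combining the bounds, tw(G) = 2.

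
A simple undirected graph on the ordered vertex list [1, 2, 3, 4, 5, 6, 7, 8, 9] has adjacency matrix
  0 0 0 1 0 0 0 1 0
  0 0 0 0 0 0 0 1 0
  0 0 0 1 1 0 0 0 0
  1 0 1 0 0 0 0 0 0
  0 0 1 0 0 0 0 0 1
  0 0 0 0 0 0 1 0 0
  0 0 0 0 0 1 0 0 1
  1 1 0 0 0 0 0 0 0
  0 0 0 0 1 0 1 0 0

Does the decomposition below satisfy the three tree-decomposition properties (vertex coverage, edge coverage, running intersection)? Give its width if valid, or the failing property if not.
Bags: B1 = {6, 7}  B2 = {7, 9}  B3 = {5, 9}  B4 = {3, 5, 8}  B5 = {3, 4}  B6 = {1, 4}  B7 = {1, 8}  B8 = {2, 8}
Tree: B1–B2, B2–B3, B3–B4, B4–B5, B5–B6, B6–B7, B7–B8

No — bags containing vertex 8 are not connected in the tree.

A tree decomposition must satisfy three properties: every vertex lies in some bag; for every edge, both endpoints lie together in some bag; and for every vertex, the bags containing it form a connected subtree. Here bags containing vertex 8 are not connected in the tree, so the decomposition is invalid.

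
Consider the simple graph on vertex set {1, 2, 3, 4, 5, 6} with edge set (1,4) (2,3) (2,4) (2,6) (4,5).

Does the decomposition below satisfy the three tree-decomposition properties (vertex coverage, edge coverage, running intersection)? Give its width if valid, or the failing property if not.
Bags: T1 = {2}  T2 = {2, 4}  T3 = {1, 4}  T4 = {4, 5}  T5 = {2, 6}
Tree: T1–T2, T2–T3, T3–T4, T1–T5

A tree decomposition must satisfy three properties: every vertex lies in some bag; for every edge, both endpoints lie together in some bag; and for every vertex, the bags containing it form a connected subtree. Here vertex 3 appears in no bag, so the decomposition is invalid.

No — vertex 3 appears in no bag.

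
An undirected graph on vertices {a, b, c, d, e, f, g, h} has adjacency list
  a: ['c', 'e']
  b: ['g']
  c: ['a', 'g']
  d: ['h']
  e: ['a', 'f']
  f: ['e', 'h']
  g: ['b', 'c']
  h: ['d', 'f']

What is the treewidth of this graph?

1

A width-1 tree decomposition is:
Bags: B1 = {b, g}  B2 = {c, g}  B3 = {a, c}  B4 = {a, e}  B5 = {e, f}  B6 = {f, h}  B7 = {d, h}
Tree: B1–B2, B2–B3, B3–B4, B4–B5, B5–B6, B6–B7
Each bag holds 2 vertices, so the decomposition has width 1, which upper-bounds the treewidth. G has an edge, so its treewidth is at least 1. Combining the bounds, tw(G) = 1.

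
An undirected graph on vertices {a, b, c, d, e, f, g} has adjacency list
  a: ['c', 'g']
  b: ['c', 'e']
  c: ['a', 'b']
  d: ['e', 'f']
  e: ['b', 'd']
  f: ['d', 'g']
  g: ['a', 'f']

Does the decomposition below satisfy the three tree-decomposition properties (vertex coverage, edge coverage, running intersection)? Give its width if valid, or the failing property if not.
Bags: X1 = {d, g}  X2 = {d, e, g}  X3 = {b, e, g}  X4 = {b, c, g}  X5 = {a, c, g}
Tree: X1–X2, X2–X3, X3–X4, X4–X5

A tree decomposition must satisfy three properties: every vertex lies in some bag; for every edge, both endpoints lie together in some bag; and for every vertex, the bags containing it form a connected subtree. Here vertex f appears in no bag, so the decomposition is invalid.

No — vertex f appears in no bag.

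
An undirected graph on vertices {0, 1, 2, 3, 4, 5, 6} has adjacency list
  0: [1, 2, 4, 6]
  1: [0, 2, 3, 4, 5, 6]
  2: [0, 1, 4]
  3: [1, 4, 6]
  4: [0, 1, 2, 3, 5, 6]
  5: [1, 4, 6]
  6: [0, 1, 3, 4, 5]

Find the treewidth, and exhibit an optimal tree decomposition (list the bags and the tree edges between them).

Treewidth 3.
Bags: B1 = {0, 1, 2, 4}  B2 = {0, 1, 4, 6}  B3 = {1, 3, 4, 6}  B4 = {1, 4, 5, 6}
Tree: B1–B2, B2–B3, B2–B4

Each bag holds 4 vertices, so the decomposition has width 3, which upper-bounds the treewidth. For the lower bound, the 4 vertices {0, 1, 2, 4} are pairwise adjacent, and any tree decomposition puts a clique entirely inside one bag — forcing width ≥ 3. Therefore the treewidth is 3.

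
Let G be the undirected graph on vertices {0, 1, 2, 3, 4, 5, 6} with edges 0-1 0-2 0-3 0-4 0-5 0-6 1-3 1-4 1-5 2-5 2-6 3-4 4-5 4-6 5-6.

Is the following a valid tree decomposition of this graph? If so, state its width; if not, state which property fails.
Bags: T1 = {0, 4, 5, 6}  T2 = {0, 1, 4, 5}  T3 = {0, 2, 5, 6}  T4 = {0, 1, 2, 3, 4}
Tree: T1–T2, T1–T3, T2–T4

A tree decomposition must satisfy three properties: every vertex lies in some bag; for every edge, both endpoints lie together in some bag; and for every vertex, the bags containing it form a connected subtree. Here bags containing vertex 2 are not connected in the tree, so the decomposition is invalid.

No — bags containing vertex 2 are not connected in the tree.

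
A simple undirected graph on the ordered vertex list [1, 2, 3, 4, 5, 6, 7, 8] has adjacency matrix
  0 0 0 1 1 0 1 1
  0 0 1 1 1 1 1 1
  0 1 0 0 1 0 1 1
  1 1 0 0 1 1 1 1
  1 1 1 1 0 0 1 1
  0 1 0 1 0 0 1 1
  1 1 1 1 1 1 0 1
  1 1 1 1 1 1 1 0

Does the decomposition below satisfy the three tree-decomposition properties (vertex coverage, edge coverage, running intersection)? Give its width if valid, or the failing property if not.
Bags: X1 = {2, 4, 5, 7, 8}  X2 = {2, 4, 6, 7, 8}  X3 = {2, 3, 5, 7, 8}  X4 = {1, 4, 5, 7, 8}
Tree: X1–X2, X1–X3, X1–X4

Every vertex of G appears in some bag (union = {1, 2, 3, 4, 5, 6, 7, 8}); every edge is covered by a bag; and for each vertex v the set of bags containing v is connected in the bag tree. The decomposition is therefore valid. The largest bag has 5 vertices, so the width is 4.

Yes; width 4.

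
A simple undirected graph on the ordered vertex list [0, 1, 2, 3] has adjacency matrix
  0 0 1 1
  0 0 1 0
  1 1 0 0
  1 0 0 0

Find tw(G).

A width-1 tree decomposition is:
Bags: B1 = {0, 3}  B2 = {0, 2}  B3 = {1, 2}
Tree: B1–B2, B2–B3
Every bag has size at most 2, so the width is 2 − 1 = 1 and tw(G) ≤ 1. Since G has at least one edge (e.g. 3–0), it is not an edgeless graph, so tw(G) ≥ 1. The upper and lower bounds meet at 1, so that is the treewidth.

1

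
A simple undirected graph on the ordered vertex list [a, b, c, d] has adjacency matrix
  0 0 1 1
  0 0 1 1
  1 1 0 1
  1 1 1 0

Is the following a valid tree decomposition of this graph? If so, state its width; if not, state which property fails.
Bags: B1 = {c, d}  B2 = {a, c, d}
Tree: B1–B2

No — vertex b appears in no bag.

A tree decomposition must satisfy three properties: every vertex lies in some bag; for every edge, both endpoints lie together in some bag; and for every vertex, the bags containing it form a connected subtree. Here vertex b appears in no bag, so the decomposition is invalid.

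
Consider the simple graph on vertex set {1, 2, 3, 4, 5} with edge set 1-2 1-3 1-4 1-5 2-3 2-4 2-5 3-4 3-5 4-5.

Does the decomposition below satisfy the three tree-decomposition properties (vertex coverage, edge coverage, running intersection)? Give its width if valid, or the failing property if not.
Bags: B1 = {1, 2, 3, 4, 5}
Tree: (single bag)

Vertex coverage: the bags together contain {1, 2, 3, 4, 5}, the full vertex set. Edge coverage: each edge of G has both endpoints in at least one bag. Running intersection: for every vertex, the bags containing it form a connected subtree. All three properties hold, so this is a valid tree decomposition of width max|bag| − 1 = 4, and hence tw(G) ≤ 4.

Yes; width 4.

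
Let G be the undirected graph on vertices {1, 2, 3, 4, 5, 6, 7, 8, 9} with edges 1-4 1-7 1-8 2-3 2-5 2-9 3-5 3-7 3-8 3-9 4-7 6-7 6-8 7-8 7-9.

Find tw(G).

A width-2 tree decomposition is:
Bags: B1 = {6, 7, 8}  B2 = {3, 7, 8}  B3 = {1, 7, 8}  B4 = {3, 7, 9}  B5 = {2, 3, 9}  B6 = {2, 3, 5}  B7 = {1, 4, 7}
Tree: B1–B2, B1–B3, B2–B4, B4–B5, B5–B6, B3–B7
The largest bag has 3 vertices, giving width 2; this decomposition certifies tw(G) ≤ 2. For the lower bound, the 3 vertices {2, 3, 9} are pairwise adjacent, and any tree decomposition puts a clique entirely inside one bag — forcing width ≥ 2. Therefore the treewidth is 2.

2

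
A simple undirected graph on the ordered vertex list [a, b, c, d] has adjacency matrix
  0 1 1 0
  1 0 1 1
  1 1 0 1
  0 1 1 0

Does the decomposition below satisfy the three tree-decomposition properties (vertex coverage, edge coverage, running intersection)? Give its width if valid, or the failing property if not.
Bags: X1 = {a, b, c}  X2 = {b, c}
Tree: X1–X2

No — vertex d appears in no bag.

A tree decomposition must satisfy three properties: every vertex lies in some bag; for every edge, both endpoints lie together in some bag; and for every vertex, the bags containing it form a connected subtree. Here vertex d appears in no bag, so the decomposition is invalid.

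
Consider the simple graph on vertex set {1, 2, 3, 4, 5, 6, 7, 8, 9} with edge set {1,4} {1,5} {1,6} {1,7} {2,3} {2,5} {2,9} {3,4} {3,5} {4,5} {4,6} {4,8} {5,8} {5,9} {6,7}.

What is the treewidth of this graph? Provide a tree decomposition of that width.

Treewidth 2.
Bags: B1 = {1, 4, 6}  B2 = {1, 4, 5}  B3 = {3, 4, 5}  B4 = {2, 3, 5}  B5 = {2, 5, 9}  B6 = {1, 6, 7}  B7 = {4, 5, 8}
Tree: B1–B2, B2–B3, B3–B4, B4–B5, B1–B6, B2–B7

Every bag has size at most 3, so the width is 3 − 1 = 2 and tw(G) ≤ 2. Conversely, {2, 5, 9} is a clique of size 3, and the vertices of any clique must share a bag in every tree decomposition; so some bag has ≥ 3 vertices and tw(G) ≥ 2. Hence tw(G) = 2 exactly.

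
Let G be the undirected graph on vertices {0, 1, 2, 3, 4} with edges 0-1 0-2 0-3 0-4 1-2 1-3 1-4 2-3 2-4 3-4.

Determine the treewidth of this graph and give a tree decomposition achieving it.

Treewidth 4.
One such decomposition:
Bags: B1 = {0, 1, 2, 3, 4}
Tree: (single bag)

With just one bag of size 5, the width is 5 − 1 = 4, so tw(G) ≤ 4. For the lower bound, the 5 vertices {0, 1, 2, 3, 4} are pairwise adjacent, and any tree decomposition puts a clique entirely inside one bag — forcing width ≥ 4. Therefore the treewidth is 4.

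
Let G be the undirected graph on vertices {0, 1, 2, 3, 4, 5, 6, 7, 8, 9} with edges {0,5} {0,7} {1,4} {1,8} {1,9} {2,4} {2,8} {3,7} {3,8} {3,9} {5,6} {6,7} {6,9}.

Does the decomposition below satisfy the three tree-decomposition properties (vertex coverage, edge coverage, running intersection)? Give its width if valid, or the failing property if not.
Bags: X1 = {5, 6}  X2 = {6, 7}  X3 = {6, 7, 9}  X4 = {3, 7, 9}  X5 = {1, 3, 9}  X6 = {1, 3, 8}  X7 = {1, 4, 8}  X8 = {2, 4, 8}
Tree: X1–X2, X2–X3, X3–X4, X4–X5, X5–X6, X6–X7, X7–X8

No — vertex 0 appears in no bag.

A tree decomposition must satisfy three properties: every vertex lies in some bag; for every edge, both endpoints lie together in some bag; and for every vertex, the bags containing it form a connected subtree. Here vertex 0 appears in no bag, so the decomposition is invalid.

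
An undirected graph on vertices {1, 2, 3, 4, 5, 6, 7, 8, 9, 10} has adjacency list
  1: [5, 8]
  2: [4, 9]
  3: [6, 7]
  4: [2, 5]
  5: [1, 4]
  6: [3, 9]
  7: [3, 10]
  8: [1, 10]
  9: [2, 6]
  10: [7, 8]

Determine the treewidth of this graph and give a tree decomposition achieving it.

Treewidth 2.
One optimal decomposition is:
Bags: B1 = {2, 6, 9}  B2 = {2, 4, 6}  B3 = {4, 5, 6}  B4 = {1, 5, 6}  B5 = {1, 6, 8}  B6 = {6, 8, 10}  B7 = {6, 7, 10}  B8 = {3, 6, 7}
Tree: B1–B2, B2–B3, B3–B4, B4–B5, B5–B6, B6–B7, B7–B8

Each bag holds 3 vertices, so the decomposition has width 2, which upper-bounds the treewidth. The edges 6–9–2–4–5–1–8–10–7–3–6 form a cycle, so G is not a tree and its treewidth is at least 2. The upper and lower bounds meet at 2, so that is the treewidth.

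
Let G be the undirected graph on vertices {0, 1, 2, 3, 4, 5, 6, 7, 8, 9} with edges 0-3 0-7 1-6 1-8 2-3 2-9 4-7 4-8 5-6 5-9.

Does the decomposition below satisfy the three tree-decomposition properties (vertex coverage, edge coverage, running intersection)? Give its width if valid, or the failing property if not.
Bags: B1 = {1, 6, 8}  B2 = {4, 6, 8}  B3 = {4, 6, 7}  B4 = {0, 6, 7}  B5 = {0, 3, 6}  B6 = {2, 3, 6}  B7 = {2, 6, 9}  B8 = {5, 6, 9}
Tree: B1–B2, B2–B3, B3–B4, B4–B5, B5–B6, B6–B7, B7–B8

Vertex coverage: the bags together contain {0, 1, 2, 3, 4, 5, 6, 7, 8, 9}, the full vertex set. Edge coverage: each edge of G has both endpoints in at least one bag. Running intersection: for every vertex, the bags containing it form a connected subtree. All three properties hold, so this is a valid tree decomposition of width max|bag| − 1 = 2, and hence tw(G) ≤ 2.

Yes; width 2.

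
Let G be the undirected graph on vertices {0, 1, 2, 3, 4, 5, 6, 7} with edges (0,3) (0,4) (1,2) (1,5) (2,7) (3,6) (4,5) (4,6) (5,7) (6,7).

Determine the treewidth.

A width-2 tree decomposition is:
Bags: B1 = {0, 3, 6}  B2 = {0, 4, 6}  B3 = {4, 6, 7}  B4 = {4, 5, 7}  B5 = {2, 5, 7}  B6 = {1, 2, 5}
Tree: B1–B2, B2–B3, B3–B4, B4–B5, B5–B6
Every bag has size at most 3, so the width is 3 − 1 = 2 and tw(G) ≤ 2. The edges 3–0–4–6–3 form a cycle, so G is not a tree and its treewidth is at least 2. The upper and lower bounds meet at 2, so that is the treewidth.

2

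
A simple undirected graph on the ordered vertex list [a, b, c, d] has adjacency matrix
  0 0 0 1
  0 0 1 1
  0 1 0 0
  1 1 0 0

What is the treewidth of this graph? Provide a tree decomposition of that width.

Every bag has size at most 2, so the width is 2 − 1 = 1 and tw(G) ≤ 1. Since G has at least one edge (e.g. a–d), it is not an edgeless graph, so tw(G) ≥ 1. Therefore the treewidth is 1.

Treewidth 1.
One optimal decomposition is:
Bags: B1 = {a, d}  B2 = {b, d}  B3 = {b, c}
Tree: B1–B2, B2–B3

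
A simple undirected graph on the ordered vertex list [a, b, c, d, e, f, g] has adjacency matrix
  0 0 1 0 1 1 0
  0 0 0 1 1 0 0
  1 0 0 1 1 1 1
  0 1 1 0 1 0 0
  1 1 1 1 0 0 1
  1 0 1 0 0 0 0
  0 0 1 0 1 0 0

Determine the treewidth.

A width-2 tree decomposition is:
Bags: B1 = {b, d, e}  B2 = {c, d, e}  B3 = {a, c, e}  B4 = {c, e, g}  B5 = {a, c, f}
Tree: B1–B2, B2–B3, B3–B4, B3–B5
The largest bag has 3 vertices, giving width 2; this decomposition certifies tw(G) ≤ 2. On the other hand G contains the 3-clique {c, d, e}. A clique must lie in a single bag of any decomposition, so no decomposition can have width below 2. Combining the bounds, tw(G) = 2.

2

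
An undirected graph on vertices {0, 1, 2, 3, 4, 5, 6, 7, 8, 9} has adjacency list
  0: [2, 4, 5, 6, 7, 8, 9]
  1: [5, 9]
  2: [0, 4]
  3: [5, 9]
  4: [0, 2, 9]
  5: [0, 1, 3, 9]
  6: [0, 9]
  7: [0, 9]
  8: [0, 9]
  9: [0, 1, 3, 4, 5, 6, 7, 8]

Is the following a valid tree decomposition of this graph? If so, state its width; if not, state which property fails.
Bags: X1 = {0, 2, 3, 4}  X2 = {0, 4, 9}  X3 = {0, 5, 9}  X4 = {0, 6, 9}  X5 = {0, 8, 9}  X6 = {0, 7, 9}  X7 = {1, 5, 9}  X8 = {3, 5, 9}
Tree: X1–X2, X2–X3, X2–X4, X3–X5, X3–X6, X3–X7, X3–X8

No — bags containing vertex 3 are not connected in the tree.

A tree decomposition must satisfy three properties: every vertex lies in some bag; for every edge, both endpoints lie together in some bag; and for every vertex, the bags containing it form a connected subtree. Here bags containing vertex 3 are not connected in the tree, so the decomposition is invalid.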